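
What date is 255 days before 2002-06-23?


Start: 2002-06-23, subtract 255 days
Back 23 days from June 23 reaches May 31, 2002 -> 232 left
May 2002 has 31 days -> back to April 30, 2002 -> 201 left
April 2002 has 30 days -> back to March 31, 2002 -> 171 left
March 2002 has 31 days -> back to February 28, 2002 -> 140 left
February 2002 has 28 days -> back to January 31, 2002 -> 112 left
January 2002 has 31 days -> back to December 31, 2001 -> 81 left
December 2001 has 31 days -> back to November 30, 2001 -> 50 left
November 2001 has 30 days -> back to October 31, 2001 -> 20 left
October 2001: 31 - 20 = 11 -> lands on October 11

Result: 2001-10-11


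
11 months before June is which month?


June is month 6
6 - 11 = -5; wrap: -5 + 12 = 7

July


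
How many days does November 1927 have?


November 1927

30 days


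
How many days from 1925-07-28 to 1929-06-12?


From 1925-07-28 to 1929-06-12
1925-07-28: days before July = 31 + 28 + 31 + 30 + 31 + 30 = 181 (1925 is not a leap year); day of year = 181 + 28 = 209
1929-06-12: days before June = 31 + 28 + 31 + 30 + 31 = 151 (1929 is not a leap year); day of year = 151 + 12 = 163
Rest of 1925: 365 - 209 = 156
Full years 1926 (365), 1927 (365), 1928 (366): 1096
Total = 156 + 1096 + 163 = 1415

1415 days


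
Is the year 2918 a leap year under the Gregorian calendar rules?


Gregorian leap year rule: divisible by 4, but not by 100, unless also by 400.
2918 is not divisible by 4 -> not a leap year

No


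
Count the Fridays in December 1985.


December 1985 has 31 days
Anchor: Jan 1, 1985. With p = 1985 - 1 = 1984: (p + p//4 - p//100 + p//400) mod 7 = (1984 + 496 - 19 + 4) mod 7 = 2465 mod 7 = 1 -> Tuesday (Mon=0 ... Sun=6)
Days before December (Jan-Nov): 334; December 1 index = (1 + 334) mod 7 = 6 -> Sunday
First Friday is December 6
Fridays: 6, 13, 20, 27

4 Fridays


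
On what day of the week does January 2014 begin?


Target: January 1, 2014
Anchor: Jan 1, 2014. With p = 2014 - 1 = 2013: (p + p//4 - p//100 + p//400) mod 7 = (2013 + 503 - 20 + 5) mod 7 = 2501 mod 7 = 2 -> Wednesday (Mon=0 ... Sun=6)
Offset from anchor: 0 days
Weekday index = (2 + 0) mod 7 = 2

Wednesday


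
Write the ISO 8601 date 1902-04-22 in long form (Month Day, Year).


ISO 1902-04-22 parses as year=1902, month=04, day=22
Month 4 -> April

April 22, 1902


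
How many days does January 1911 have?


January 1911

31 days


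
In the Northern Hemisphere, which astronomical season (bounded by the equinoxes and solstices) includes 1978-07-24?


Date: July 24
Astronomical Summer (approx.; exact equinox/solstice day varies by year): June 21 to September 21
July 24 falls within the Summer window

Summer


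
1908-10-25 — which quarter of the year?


Month: October (month 10)
Q1: Jan-Mar, Q2: Apr-Jun, Q3: Jul-Sep, Q4: Oct-Dec

Q4


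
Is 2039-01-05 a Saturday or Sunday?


Anchor: Jan 1, 2039. With p = 2039 - 1 = 2038: (p + p//4 - p//100 + p//400) mod 7 = (2038 + 509 - 20 + 5) mod 7 = 2532 mod 7 = 5 -> Saturday (Mon=0 ... Sun=6)
Day of year: 5; offset = 4
Weekday index = (5 + 4) mod 7 = 2 -> Wednesday
Weekend days: Saturday, Sunday

No


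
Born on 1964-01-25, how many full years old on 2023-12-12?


Birth: 1964-01-25
Reference: 2023-12-12
Year difference: 2023 - 1964 = 59

59 years old


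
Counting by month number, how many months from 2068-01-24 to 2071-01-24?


From January 2068 to January 2071
3 years * 12 = 36 months = 36

36 months


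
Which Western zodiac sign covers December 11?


Date: December 11
Conventional tropical zodiac dates: Sagittarius from November 22 onward; Capricorn starts December 22
December 11 falls within the Sagittarius range

Sagittarius


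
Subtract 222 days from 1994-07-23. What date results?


Start: 1994-07-23, subtract 222 days
Back 23 days from July 23 reaches June 30, 1994 -> 199 left
June 1994 has 30 days -> back to May 31, 1994 -> 169 left
May 1994 has 31 days -> back to April 30, 1994 -> 138 left
April 1994 has 30 days -> back to March 31, 1994 -> 108 left
March 1994 has 31 days -> back to February 28, 1994 -> 77 left
February 1994 has 28 days -> back to January 31, 1994 -> 49 left
January 1994 has 31 days -> back to December 31, 1993 -> 18 left
December 1993: 31 - 18 = 13 -> lands on December 13

Result: 1993-12-13


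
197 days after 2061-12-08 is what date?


Start: 2061-12-08, add 197 days
December 2061 has 31 days: 31 - 8 = 23 days to December 31 -> 174 left
January 2062 has 31 days -> 143 left
February 2062 has 28 days -> 115 left
March 2062 has 31 days -> 84 left
April 2062 has 30 days -> 54 left
May 2062 has 31 days -> 23 left
June 2062: 23 <= 30 -> lands on June 23

Result: 2062-06-23


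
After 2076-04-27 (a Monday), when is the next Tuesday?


Current: Monday
Target: Tuesday
Days ahead: 1

Next Tuesday: 2076-04-28


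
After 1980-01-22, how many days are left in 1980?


Day of year: 22 of 366
Remaining = 366 - 22

344 days


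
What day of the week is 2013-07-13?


Date: July 13, 2013
Anchor: Jan 1, 2013. With p = 2013 - 1 = 2012: (p + p//4 - p//100 + p//400) mod 7 = (2012 + 503 - 20 + 5) mod 7 = 2500 mod 7 = 1 -> Tuesday (Mon=0 ... Sun=6)
Days before July (Jan-Jun): 181; offset = 181 + 13 - 1 = 193
Weekday index = (1 + 193) mod 7 = 5

Day of the week: Saturday


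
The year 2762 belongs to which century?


Century = (year - 1) // 100 + 1
= (2762 - 1) // 100 + 1
= 2761 // 100 + 1
= 27 + 1

28th century


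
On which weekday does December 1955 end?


December 1955 has 31 days
Anchor: Jan 1, 1955. With p = 1955 - 1 = 1954: (p + p//4 - p//100 + p//400) mod 7 = (1954 + 488 - 19 + 4) mod 7 = 2427 mod 7 = 5 -> Saturday (Mon=0 ... Sun=6)
Days before December (Jan-Nov): 334; December 1 index = (5 + 334) mod 7 = 3 -> Thursday
Last day offset: 31 - 1 = 30 days
Weekday index = (3 + 30) mod 7 = 5

Saturday, December 31


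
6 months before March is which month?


March is month 3
3 - 6 = -3; wrap: -3 + 12 = 9

September


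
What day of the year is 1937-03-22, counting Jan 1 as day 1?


Date: March 22, 1937
Days in months 1 through 2: 59
Plus 22 days in March

Day of year: 81


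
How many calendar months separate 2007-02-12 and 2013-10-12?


From February 2007 to October 2013
6 years * 12 = 72 months, plus 8 months = 80

80 months


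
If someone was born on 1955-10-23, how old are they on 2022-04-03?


Birth: 1955-10-23
Reference: 2022-04-03
Year difference: 2022 - 1955 = 67
Birthday not yet reached in 2022, subtract 1

66 years old


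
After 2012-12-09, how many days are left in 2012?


Day of year: 344 of 366
Remaining = 366 - 344

22 days


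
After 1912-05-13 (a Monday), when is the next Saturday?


Current: Monday
Target: Saturday
Days ahead: 5

Next Saturday: 1912-05-18


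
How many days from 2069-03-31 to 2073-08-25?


From 2069-03-31 to 2073-08-25
2069-03-31: days before March = 31 + 28 = 59 (2069 is not a leap year); day of year = 59 + 31 = 90
2073-08-25: days before August = 31 + 28 + 31 + 30 + 31 + 30 + 31 = 212 (2073 is not a leap year); day of year = 212 + 25 = 237
Rest of 2069: 365 - 90 = 275
Full years 2070 (365), 2071 (365), 2072 (366): 1096
Total = 275 + 1096 + 237 = 1608

1608 days


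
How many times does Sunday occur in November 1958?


November 1958 has 30 days
Anchor: Jan 1, 1958. With p = 1958 - 1 = 1957: (p + p//4 - p//100 + p//400) mod 7 = (1957 + 489 - 19 + 4) mod 7 = 2431 mod 7 = 2 -> Wednesday (Mon=0 ... Sun=6)
Days before November (Jan-Oct): 304; November 1 index = (2 + 304) mod 7 = 5 -> Saturday
First Sunday is November 2
Sundays: 2, 9, 16, 23, 30

5 Sundays


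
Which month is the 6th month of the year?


Month 6 of 12

June


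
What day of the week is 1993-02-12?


Date: February 12, 1993
Anchor: Jan 1, 1993. With p = 1993 - 1 = 1992: (p + p//4 - p//100 + p//400) mod 7 = (1992 + 498 - 19 + 4) mod 7 = 2475 mod 7 = 4 -> Friday (Mon=0 ... Sun=6)
Days before February (Jan): 31; offset = 31 + 12 - 1 = 42
Weekday index = (4 + 42) mod 7 = 4

Day of the week: Friday


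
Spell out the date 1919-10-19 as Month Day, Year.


ISO 1919-10-19 parses as year=1919, month=10, day=19
Month 10 -> October

October 19, 1919


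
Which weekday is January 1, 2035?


Target: January 1, 2035
Anchor: Jan 1, 2035. With p = 2035 - 1 = 2034: (p + p//4 - p//100 + p//400) mod 7 = (2034 + 508 - 20 + 5) mod 7 = 2527 mod 7 = 0 -> Monday (Mon=0 ... Sun=6)
Offset from anchor: 0 days
Weekday index = (0 + 0) mod 7 = 0

Monday


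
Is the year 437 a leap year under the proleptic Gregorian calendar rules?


Gregorian leap year rule: divisible by 4, but not by 100, unless also by 400.
437 is not divisible by 4 -> not a leap year

No


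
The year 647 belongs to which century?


Century = (year - 1) // 100 + 1
= (647 - 1) // 100 + 1
= 646 // 100 + 1
= 6 + 1

7th century


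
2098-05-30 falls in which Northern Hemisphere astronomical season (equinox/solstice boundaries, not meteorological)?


Date: May 30
Astronomical Spring (approx.; exact equinox/solstice day varies by year): March 20 to June 20
May 30 falls within the Spring window

Spring


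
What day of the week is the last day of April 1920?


April 1920 has 30 days
Anchor: Jan 1, 1920. With p = 1920 - 1 = 1919: (p + p//4 - p//100 + p//400) mod 7 = (1919 + 479 - 19 + 4) mod 7 = 2383 mod 7 = 3 -> Thursday (Mon=0 ... Sun=6)
Days before April (Jan-Mar): 91; April 1 index = (3 + 91) mod 7 = 3 -> Thursday
Last day offset: 30 - 1 = 29 days
Weekday index = (3 + 29) mod 7 = 4

Friday, April 30


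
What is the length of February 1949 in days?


February 1949 (leap year: no)

28 days


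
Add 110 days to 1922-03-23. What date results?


Start: 1922-03-23, add 110 days
March 1922 has 31 days: 31 - 23 = 8 days to March 31 -> 102 left
April 1922 has 30 days -> 72 left
May 1922 has 31 days -> 41 left
June 1922 has 30 days -> 11 left
July 1922: 11 <= 31 -> lands on July 11

Result: 1922-07-11


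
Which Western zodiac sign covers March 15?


Date: March 15
Conventional tropical zodiac dates: Pisces from February 19 onward; Aries starts March 21
March 15 falls within the Pisces range

Pisces


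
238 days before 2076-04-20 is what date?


Start: 2076-04-20, subtract 238 days
Back 20 days from April 20 reaches March 31, 2076 -> 218 left
March 2076 has 31 days -> back to February 29, 2076 -> 187 left
February 2076 has 29 days -> back to January 31, 2076 -> 158 left
January 2076 has 31 days -> back to December 31, 2075 -> 127 left
December 2075 has 31 days -> back to November 30, 2075 -> 96 left
November 2075 has 30 days -> back to October 31, 2075 -> 66 left
October 2075 has 31 days -> back to September 30, 2075 -> 35 left
September 2075 has 30 days -> back to August 31, 2075 -> 5 left
August 2075: 31 - 5 = 26 -> lands on August 26

Result: 2075-08-26


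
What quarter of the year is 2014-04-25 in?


Month: April (month 4)
Q1: Jan-Mar, Q2: Apr-Jun, Q3: Jul-Sep, Q4: Oct-Dec

Q2


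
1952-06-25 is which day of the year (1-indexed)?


Date: June 25, 1952
Days in months 1 through 5: 152
Plus 25 days in June

Day of year: 177


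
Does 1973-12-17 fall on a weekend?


Anchor: Jan 1, 1973. With p = 1973 - 1 = 1972: (p + p//4 - p//100 + p//400) mod 7 = (1972 + 493 - 19 + 4) mod 7 = 2450 mod 7 = 0 -> Monday (Mon=0 ... Sun=6)
Day of year: 351; offset = 350
Weekday index = (0 + 350) mod 7 = 0 -> Monday
Weekend days: Saturday, Sunday

No


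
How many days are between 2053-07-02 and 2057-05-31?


From 2053-07-02 to 2057-05-31
2053-07-02: days before July = 31 + 28 + 31 + 30 + 31 + 30 = 181 (2053 is not a leap year); day of year = 181 + 2 = 183
2057-05-31: days before May = 31 + 28 + 31 + 30 = 120 (2057 is not a leap year); day of year = 120 + 31 = 151
Rest of 2053: 365 - 183 = 182
Full years 2054 (365), 2055 (365), 2056 (366): 1096
Total = 182 + 1096 + 151 = 1429

1429 days


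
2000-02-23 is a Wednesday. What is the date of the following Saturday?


Current: Wednesday
Target: Saturday
Days ahead: 3

Next Saturday: 2000-02-26


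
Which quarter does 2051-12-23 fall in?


Month: December (month 12)
Q1: Jan-Mar, Q2: Apr-Jun, Q3: Jul-Sep, Q4: Oct-Dec

Q4


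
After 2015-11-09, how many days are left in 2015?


Day of year: 313 of 365
Remaining = 365 - 313

52 days


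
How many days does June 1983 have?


June 1983

30 days


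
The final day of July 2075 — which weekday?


July 2075 has 31 days
Anchor: Jan 1, 2075. With p = 2075 - 1 = 2074: (p + p//4 - p//100 + p//400) mod 7 = (2074 + 518 - 20 + 5) mod 7 = 2577 mod 7 = 1 -> Tuesday (Mon=0 ... Sun=6)
Days before July (Jan-Jun): 181; July 1 index = (1 + 181) mod 7 = 0 -> Monday
Last day offset: 31 - 1 = 30 days
Weekday index = (0 + 30) mod 7 = 2

Wednesday, July 31


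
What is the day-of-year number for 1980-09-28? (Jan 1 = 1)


Date: September 28, 1980
Days in months 1 through 8: 244
Plus 28 days in September

Day of year: 272


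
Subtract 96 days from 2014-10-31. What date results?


Start: 2014-10-31, subtract 96 days
Back 31 days from October 31 reaches September 30, 2014 -> 65 left
September 2014 has 30 days -> back to August 31, 2014 -> 35 left
August 2014 has 31 days -> back to July 31, 2014 -> 4 left
July 2014: 31 - 4 = 27 -> lands on July 27

Result: 2014-07-27


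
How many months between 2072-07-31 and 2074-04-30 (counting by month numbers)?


From July 2072 to April 2074
2 years * 12 = 24 months, minus 3 months = 21

21 months


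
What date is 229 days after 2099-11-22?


Start: 2099-11-22, add 229 days
November 2099 has 30 days: 30 - 22 = 8 days to November 30 -> 221 left
December 2099 has 31 days -> 190 left
January 2100 has 31 days -> 159 left
February 2100 has 28 days -> 131 left
March 2100 has 31 days -> 100 left
April 2100 has 30 days -> 70 left
May 2100 has 31 days -> 39 left
June 2100 has 30 days -> 9 left
July 2100: 9 <= 31 -> lands on July 9

Result: 2100-07-09


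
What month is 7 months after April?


April is month 4
4 + 7 = 11

November


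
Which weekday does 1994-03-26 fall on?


Date: March 26, 1994
Anchor: Jan 1, 1994. With p = 1994 - 1 = 1993: (p + p//4 - p//100 + p//400) mod 7 = (1993 + 498 - 19 + 4) mod 7 = 2476 mod 7 = 5 -> Saturday (Mon=0 ... Sun=6)
Days before March (Jan-Feb): 59; offset = 59 + 26 - 1 = 84
Weekday index = (5 + 84) mod 7 = 5

Day of the week: Saturday


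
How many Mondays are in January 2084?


January 2084 has 31 days
Anchor: Jan 1, 2084. With p = 2084 - 1 = 2083: (p + p//4 - p//100 + p//400) mod 7 = (2083 + 520 - 20 + 5) mod 7 = 2588 mod 7 = 5 -> Saturday (Mon=0 ... Sun=6)
January 1 is the anchor itself -> Saturday
First Monday is January 3
Mondays: 3, 10, 17, 24, 31

5 Mondays


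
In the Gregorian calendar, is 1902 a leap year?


Gregorian leap year rule: divisible by 4, but not by 100, unless also by 400.
1902 is not divisible by 4 -> not a leap year

No


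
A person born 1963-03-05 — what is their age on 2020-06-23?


Birth: 1963-03-05
Reference: 2020-06-23
Year difference: 2020 - 1963 = 57

57 years old


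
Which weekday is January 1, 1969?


Target: January 1, 1969
Anchor: Jan 1, 1969. With p = 1969 - 1 = 1968: (p + p//4 - p//100 + p//400) mod 7 = (1968 + 492 - 19 + 4) mod 7 = 2445 mod 7 = 2 -> Wednesday (Mon=0 ... Sun=6)
Offset from anchor: 0 days
Weekday index = (2 + 0) mod 7 = 2

Wednesday


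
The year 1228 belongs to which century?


Century = (year - 1) // 100 + 1
= (1228 - 1) // 100 + 1
= 1227 // 100 + 1
= 12 + 1

13th century


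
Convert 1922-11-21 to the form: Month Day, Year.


ISO 1922-11-21 parses as year=1922, month=11, day=21
Month 11 -> November

November 21, 1922


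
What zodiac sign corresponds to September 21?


Date: September 21
Conventional tropical zodiac dates: Virgo from August 23 onward; Libra starts September 23
September 21 falls within the Virgo range

Virgo


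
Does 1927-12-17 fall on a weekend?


Anchor: Jan 1, 1927. With p = 1927 - 1 = 1926: (p + p//4 - p//100 + p//400) mod 7 = (1926 + 481 - 19 + 4) mod 7 = 2392 mod 7 = 5 -> Saturday (Mon=0 ... Sun=6)
Day of year: 351; offset = 350
Weekday index = (5 + 350) mod 7 = 5 -> Saturday
Weekend days: Saturday, Sunday

Yes


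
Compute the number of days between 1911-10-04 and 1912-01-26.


From 1911-10-04 to 1912-01-26
1911-10-04: days before October = 31 + 28 + 31 + 30 + 31 + 30 + 31 + 31 + 30 = 273 (1911 is not a leap year); day of year = 273 + 4 = 277
1912-01-26: day of year = 26
Rest of 1911: 365 - 277 = 88
Total = 88 + 26 = 114

114 days


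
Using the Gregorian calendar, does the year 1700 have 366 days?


Gregorian leap year rule: divisible by 4, but not by 100, unless also by 400.
1700 is divisible by 100 but not 400 -> not a leap year

No


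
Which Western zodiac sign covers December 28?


Date: December 28
Conventional tropical zodiac dates: Capricorn from December 22 onward; Aquarius starts January 20
December 28 falls within the Capricorn range

Capricorn


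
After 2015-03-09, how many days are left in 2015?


Day of year: 68 of 365
Remaining = 365 - 68

297 days


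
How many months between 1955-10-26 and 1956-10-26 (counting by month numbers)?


From October 1955 to October 1956
1 year * 12 = 12 months = 12

12 months


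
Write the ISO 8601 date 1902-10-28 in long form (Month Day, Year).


ISO 1902-10-28 parses as year=1902, month=10, day=28
Month 10 -> October

October 28, 1902


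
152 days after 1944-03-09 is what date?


Start: 1944-03-09, add 152 days
March 1944 has 31 days: 31 - 9 = 22 days to March 31 -> 130 left
April 1944 has 30 days -> 100 left
May 1944 has 31 days -> 69 left
June 1944 has 30 days -> 39 left
July 1944 has 31 days -> 8 left
August 1944: 8 <= 31 -> lands on August 8

Result: 1944-08-08


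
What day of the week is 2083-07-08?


Date: July 8, 2083
Anchor: Jan 1, 2083. With p = 2083 - 1 = 2082: (p + p//4 - p//100 + p//400) mod 7 = (2082 + 520 - 20 + 5) mod 7 = 2587 mod 7 = 4 -> Friday (Mon=0 ... Sun=6)
Days before July (Jan-Jun): 181; offset = 181 + 8 - 1 = 188
Weekday index = (4 + 188) mod 7 = 3

Day of the week: Thursday


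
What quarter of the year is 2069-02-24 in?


Month: February (month 2)
Q1: Jan-Mar, Q2: Apr-Jun, Q3: Jul-Sep, Q4: Oct-Dec

Q1


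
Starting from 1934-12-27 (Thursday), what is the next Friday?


Current: Thursday
Target: Friday
Days ahead: 1

Next Friday: 1934-12-28


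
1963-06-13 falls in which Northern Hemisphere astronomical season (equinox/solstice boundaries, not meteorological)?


Date: June 13
Astronomical Spring (approx.; exact equinox/solstice day varies by year): March 20 to June 20
June 13 falls within the Spring window

Spring


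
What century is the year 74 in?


Century = (year - 1) // 100 + 1
= (74 - 1) // 100 + 1
= 73 // 100 + 1
= 0 + 1

1st century


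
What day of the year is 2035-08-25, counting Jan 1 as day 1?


Date: August 25, 2035
Days in months 1 through 7: 212
Plus 25 days in August

Day of year: 237


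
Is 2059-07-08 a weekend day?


Anchor: Jan 1, 2059. With p = 2059 - 1 = 2058: (p + p//4 - p//100 + p//400) mod 7 = (2058 + 514 - 20 + 5) mod 7 = 2557 mod 7 = 2 -> Wednesday (Mon=0 ... Sun=6)
Day of year: 189; offset = 188
Weekday index = (2 + 188) mod 7 = 1 -> Tuesday
Weekend days: Saturday, Sunday

No


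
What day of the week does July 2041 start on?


Target: July 1, 2041
Anchor: Jan 1, 2041. With p = 2041 - 1 = 2040: (p + p//4 - p//100 + p//400) mod 7 = (2040 + 510 - 20 + 5) mod 7 = 2535 mod 7 = 1 -> Tuesday (Mon=0 ... Sun=6)
Days before July (Jan-Jun): 181 days
Weekday index = (1 + 181) mod 7 = 0

Monday


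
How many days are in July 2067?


July 2067

31 days


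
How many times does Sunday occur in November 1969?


November 1969 has 30 days
Anchor: Jan 1, 1969. With p = 1969 - 1 = 1968: (p + p//4 - p//100 + p//400) mod 7 = (1968 + 492 - 19 + 4) mod 7 = 2445 mod 7 = 2 -> Wednesday (Mon=0 ... Sun=6)
Days before November (Jan-Oct): 304; November 1 index = (2 + 304) mod 7 = 5 -> Saturday
First Sunday is November 2
Sundays: 2, 9, 16, 23, 30

5 Sundays


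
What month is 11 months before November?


November is month 11
11 - 11 = 0; wrap: 0 + 12 = 12

December


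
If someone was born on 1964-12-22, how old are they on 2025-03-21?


Birth: 1964-12-22
Reference: 2025-03-21
Year difference: 2025 - 1964 = 61
Birthday not yet reached in 2025, subtract 1

60 years old


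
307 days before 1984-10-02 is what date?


Start: 1984-10-02, subtract 307 days
Back 2 days from October 2 reaches September 30, 1984 -> 305 left
September 1984 has 30 days -> back to August 31, 1984 -> 275 left
August 1984 has 31 days -> back to July 31, 1984 -> 244 left
July 1984 has 31 days -> back to June 30, 1984 -> 213 left
June 1984 has 30 days -> back to May 31, 1984 -> 183 left
May 1984 has 31 days -> back to April 30, 1984 -> 152 left
April 1984 has 30 days -> back to March 31, 1984 -> 122 left
March 1984 has 31 days -> back to February 29, 1984 -> 91 left
February 1984 has 29 days -> back to January 31, 1984 -> 62 left
January 1984 has 31 days -> back to December 31, 1983 -> 31 left
December 1983 has 31 days -> back to November 30, 1983 -> 0 left
November 1983: 30 - 0 = 30 -> lands on November 30

Result: 1983-11-30


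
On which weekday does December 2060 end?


December 2060 has 31 days
Anchor: Jan 1, 2060. With p = 2060 - 1 = 2059: (p + p//4 - p//100 + p//400) mod 7 = (2059 + 514 - 20 + 5) mod 7 = 2558 mod 7 = 3 -> Thursday (Mon=0 ... Sun=6)
Days before December (Jan-Nov): 335; December 1 index = (3 + 335) mod 7 = 2 -> Wednesday
Last day offset: 31 - 1 = 30 days
Weekday index = (2 + 30) mod 7 = 4

Friday, December 31


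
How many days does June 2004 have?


June 2004

30 days


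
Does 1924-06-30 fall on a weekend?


Anchor: Jan 1, 1924. With p = 1924 - 1 = 1923: (p + p//4 - p//100 + p//400) mod 7 = (1923 + 480 - 19 + 4) mod 7 = 2388 mod 7 = 1 -> Tuesday (Mon=0 ... Sun=6)
Day of year: 182; offset = 181
Weekday index = (1 + 181) mod 7 = 0 -> Monday
Weekend days: Saturday, Sunday

No


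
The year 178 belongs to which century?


Century = (year - 1) // 100 + 1
= (178 - 1) // 100 + 1
= 177 // 100 + 1
= 1 + 1

2nd century


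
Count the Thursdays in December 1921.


December 1921 has 31 days
Anchor: Jan 1, 1921. With p = 1921 - 1 = 1920: (p + p//4 - p//100 + p//400) mod 7 = (1920 + 480 - 19 + 4) mod 7 = 2385 mod 7 = 5 -> Saturday (Mon=0 ... Sun=6)
Days before December (Jan-Nov): 334; December 1 index = (5 + 334) mod 7 = 3 -> Thursday
First Thursday is December 1
Thursdays: 1, 8, 15, 22, 29

5 Thursdays


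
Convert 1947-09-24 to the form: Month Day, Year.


ISO 1947-09-24 parses as year=1947, month=09, day=24
Month 9 -> September

September 24, 1947


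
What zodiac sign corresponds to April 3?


Date: April 3
Conventional tropical zodiac dates: Aries from March 21 onward; Taurus starts April 20
April 3 falls within the Aries range

Aries


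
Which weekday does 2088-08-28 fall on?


Date: August 28, 2088
Anchor: Jan 1, 2088. With p = 2088 - 1 = 2087: (p + p//4 - p//100 + p//400) mod 7 = (2087 + 521 - 20 + 5) mod 7 = 2593 mod 7 = 3 -> Thursday (Mon=0 ... Sun=6)
Days before August (Jan-Jul): 213; offset = 213 + 28 - 1 = 240
Weekday index = (3 + 240) mod 7 = 5

Day of the week: Saturday


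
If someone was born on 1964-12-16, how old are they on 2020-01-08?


Birth: 1964-12-16
Reference: 2020-01-08
Year difference: 2020 - 1964 = 56
Birthday not yet reached in 2020, subtract 1

55 years old


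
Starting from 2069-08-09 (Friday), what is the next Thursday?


Current: Friday
Target: Thursday
Days ahead: 6

Next Thursday: 2069-08-15


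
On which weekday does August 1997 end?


August 1997 has 31 days
Anchor: Jan 1, 1997. With p = 1997 - 1 = 1996: (p + p//4 - p//100 + p//400) mod 7 = (1996 + 499 - 19 + 4) mod 7 = 2480 mod 7 = 2 -> Wednesday (Mon=0 ... Sun=6)
Days before August (Jan-Jul): 212; August 1 index = (2 + 212) mod 7 = 4 -> Friday
Last day offset: 31 - 1 = 30 days
Weekday index = (4 + 30) mod 7 = 6

Sunday, August 31


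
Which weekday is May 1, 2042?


Target: May 1, 2042
Anchor: Jan 1, 2042. With p = 2042 - 1 = 2041: (p + p//4 - p//100 + p//400) mod 7 = (2041 + 510 - 20 + 5) mod 7 = 2536 mod 7 = 2 -> Wednesday (Mon=0 ... Sun=6)
Days before May (Jan-Apr): 120 days
Weekday index = (2 + 120) mod 7 = 3

Thursday


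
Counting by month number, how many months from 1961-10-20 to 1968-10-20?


From October 1961 to October 1968
7 years * 12 = 84 months = 84

84 months


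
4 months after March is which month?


March is month 3
3 + 4 = 7

July


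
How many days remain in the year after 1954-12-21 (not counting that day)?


Day of year: 355 of 365
Remaining = 365 - 355

10 days


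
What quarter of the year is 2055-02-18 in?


Month: February (month 2)
Q1: Jan-Mar, Q2: Apr-Jun, Q3: Jul-Sep, Q4: Oct-Dec

Q1


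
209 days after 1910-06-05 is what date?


Start: 1910-06-05, add 209 days
June 1910 has 30 days: 30 - 5 = 25 days to June 30 -> 184 left
July 1910 has 31 days -> 153 left
August 1910 has 31 days -> 122 left
September 1910 has 30 days -> 92 left
October 1910 has 31 days -> 61 left
November 1910 has 30 days -> 31 left
December 1910: 31 <= 31 -> lands on December 31

Result: 1910-12-31


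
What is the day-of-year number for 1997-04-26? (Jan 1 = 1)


Date: April 26, 1997
Days in months 1 through 3: 90
Plus 26 days in April

Day of year: 116


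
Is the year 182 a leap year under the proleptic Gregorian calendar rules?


Gregorian leap year rule: divisible by 4, but not by 100, unless also by 400.
182 is not divisible by 4 -> not a leap year

No


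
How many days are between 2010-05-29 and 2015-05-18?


From 2010-05-29 to 2015-05-18
2010-05-29: days before May = 31 + 28 + 31 + 30 = 120 (2010 is not a leap year); day of year = 120 + 29 = 149
2015-05-18: days before May = 31 + 28 + 31 + 30 = 120 (2015 is not a leap year); day of year = 120 + 18 = 138
Rest of 2010: 365 - 149 = 216
Full years 2011 (365), 2012 (366), 2013 (365), 2014 (365): 1461
Total = 216 + 1461 + 138 = 1815

1815 days


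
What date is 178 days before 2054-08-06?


Start: 2054-08-06, subtract 178 days
Back 6 days from August 6 reaches July 31, 2054 -> 172 left
July 2054 has 31 days -> back to June 30, 2054 -> 141 left
June 2054 has 30 days -> back to May 31, 2054 -> 111 left
May 2054 has 31 days -> back to April 30, 2054 -> 80 left
April 2054 has 30 days -> back to March 31, 2054 -> 50 left
March 2054 has 31 days -> back to February 28, 2054 -> 19 left
February 2054: 28 - 19 = 9 -> lands on February 9

Result: 2054-02-09


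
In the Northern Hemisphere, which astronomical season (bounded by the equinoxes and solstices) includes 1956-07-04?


Date: July 4
Astronomical Summer (approx.; exact equinox/solstice day varies by year): June 21 to September 21
July 4 falls within the Summer window

Summer


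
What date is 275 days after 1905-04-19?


Start: 1905-04-19, add 275 days
April 1905 has 30 days: 30 - 19 = 11 days to April 30 -> 264 left
May 1905 has 31 days -> 233 left
June 1905 has 30 days -> 203 left
July 1905 has 31 days -> 172 left
August 1905 has 31 days -> 141 left
September 1905 has 30 days -> 111 left
October 1905 has 31 days -> 80 left
November 1905 has 30 days -> 50 left
December 1905 has 31 days -> 19 left
January 1906: 19 <= 31 -> lands on January 19

Result: 1906-01-19


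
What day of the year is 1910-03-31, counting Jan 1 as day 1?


Date: March 31, 1910
Days in months 1 through 2: 59
Plus 31 days in March

Day of year: 90


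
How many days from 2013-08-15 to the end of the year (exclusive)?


Day of year: 227 of 365
Remaining = 365 - 227

138 days


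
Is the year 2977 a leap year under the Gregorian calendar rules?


Gregorian leap year rule: divisible by 4, but not by 100, unless also by 400.
2977 is not divisible by 4 -> not a leap year

No


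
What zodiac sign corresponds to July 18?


Date: July 18
Conventional tropical zodiac dates: Cancer from June 21 onward; Leo starts July 23
July 18 falls within the Cancer range

Cancer


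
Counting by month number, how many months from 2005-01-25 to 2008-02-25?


From January 2005 to February 2008
3 years * 12 = 36 months, plus 1 month = 37

37 months


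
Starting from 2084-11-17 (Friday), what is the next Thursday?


Current: Friday
Target: Thursday
Days ahead: 6

Next Thursday: 2084-11-23


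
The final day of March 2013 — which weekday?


March 2013 has 31 days
Anchor: Jan 1, 2013. With p = 2013 - 1 = 2012: (p + p//4 - p//100 + p//400) mod 7 = (2012 + 503 - 20 + 5) mod 7 = 2500 mod 7 = 1 -> Tuesday (Mon=0 ... Sun=6)
Days before March (Jan-Feb): 59; March 1 index = (1 + 59) mod 7 = 4 -> Friday
Last day offset: 31 - 1 = 30 days
Weekday index = (4 + 30) mod 7 = 6

Sunday, March 31


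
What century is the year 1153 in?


Century = (year - 1) // 100 + 1
= (1153 - 1) // 100 + 1
= 1152 // 100 + 1
= 11 + 1

12th century


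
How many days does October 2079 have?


October 2079

31 days


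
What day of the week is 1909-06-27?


Date: June 27, 1909
Anchor: Jan 1, 1909. With p = 1909 - 1 = 1908: (p + p//4 - p//100 + p//400) mod 7 = (1908 + 477 - 19 + 4) mod 7 = 2370 mod 7 = 4 -> Friday (Mon=0 ... Sun=6)
Days before June (Jan-May): 151; offset = 151 + 27 - 1 = 177
Weekday index = (4 + 177) mod 7 = 6

Day of the week: Sunday


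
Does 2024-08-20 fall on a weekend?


Anchor: Jan 1, 2024. With p = 2024 - 1 = 2023: (p + p//4 - p//100 + p//400) mod 7 = (2023 + 505 - 20 + 5) mod 7 = 2513 mod 7 = 0 -> Monday (Mon=0 ... Sun=6)
Day of year: 233; offset = 232
Weekday index = (0 + 232) mod 7 = 1 -> Tuesday
Weekend days: Saturday, Sunday

No


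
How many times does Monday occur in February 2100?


February 2100 has 28 days
Anchor: Jan 1, 2100. With p = 2100 - 1 = 2099: (p + p//4 - p//100 + p//400) mod 7 = (2099 + 524 - 20 + 5) mod 7 = 2608 mod 7 = 4 -> Friday (Mon=0 ... Sun=6)
Days before February (Jan): 31; February 1 index = (4 + 31) mod 7 = 0 -> Monday
First Monday is February 1
Mondays: 1, 8, 15, 22

4 Mondays


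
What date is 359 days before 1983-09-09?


Start: 1983-09-09, subtract 359 days
Back 9 days from September 9 reaches August 31, 1983 -> 350 left
August 1983 has 31 days -> back to July 31, 1983 -> 319 left
July 1983 has 31 days -> back to June 30, 1983 -> 288 left
June 1983 has 30 days -> back to May 31, 1983 -> 258 left
May 1983 has 31 days -> back to April 30, 1983 -> 227 left
April 1983 has 30 days -> back to March 31, 1983 -> 197 left
March 1983 has 31 days -> back to February 28, 1983 -> 166 left
February 1983 has 28 days -> back to January 31, 1983 -> 138 left
January 1983 has 31 days -> back to December 31, 1982 -> 107 left
December 1982 has 31 days -> back to November 30, 1982 -> 76 left
November 1982 has 30 days -> back to October 31, 1982 -> 46 left
October 1982 has 31 days -> back to September 30, 1982 -> 15 left
September 1982: 30 - 15 = 15 -> lands on September 15

Result: 1982-09-15


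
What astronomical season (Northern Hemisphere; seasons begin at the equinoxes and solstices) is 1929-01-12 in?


Date: January 12
Astronomical Winter (approx.; exact equinox/solstice day varies by year): December 21 to March 19
January 12 falls within the Winter window

Winter


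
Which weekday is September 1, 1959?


Target: September 1, 1959
Anchor: Jan 1, 1959. With p = 1959 - 1 = 1958: (p + p//4 - p//100 + p//400) mod 7 = (1958 + 489 - 19 + 4) mod 7 = 2432 mod 7 = 3 -> Thursday (Mon=0 ... Sun=6)
Days before September (Jan-Aug): 243 days
Weekday index = (3 + 243) mod 7 = 1

Tuesday


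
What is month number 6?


Month 6 of 12

June


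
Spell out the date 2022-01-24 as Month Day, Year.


ISO 2022-01-24 parses as year=2022, month=01, day=24
Month 1 -> January

January 24, 2022


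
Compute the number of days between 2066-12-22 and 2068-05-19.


From 2066-12-22 to 2068-05-19
2066-12-22: days before December = 31 + 28 + 31 + 30 + 31 + 30 + 31 + 31 + 30 + 31 + 30 = 334 (2066 is not a leap year); day of year = 334 + 22 = 356
2068-05-19: days before May = 31 + 29 + 31 + 30 = 121 (2068 is a leap year); day of year = 121 + 19 = 140
Rest of 2066: 365 - 356 = 9
Full years 2067 (365): 365
Total = 9 + 365 + 140 = 514

514 days


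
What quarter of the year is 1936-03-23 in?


Month: March (month 3)
Q1: Jan-Mar, Q2: Apr-Jun, Q3: Jul-Sep, Q4: Oct-Dec

Q1


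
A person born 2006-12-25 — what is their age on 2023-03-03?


Birth: 2006-12-25
Reference: 2023-03-03
Year difference: 2023 - 2006 = 17
Birthday not yet reached in 2023, subtract 1

16 years old


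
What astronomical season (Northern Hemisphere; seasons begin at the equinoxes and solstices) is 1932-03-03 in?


Date: March 3
Astronomical Winter (approx.; exact equinox/solstice day varies by year): December 21 to March 19
March 3 falls within the Winter window

Winter


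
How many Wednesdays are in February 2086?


February 2086 has 28 days
Anchor: Jan 1, 2086. With p = 2086 - 1 = 2085: (p + p//4 - p//100 + p//400) mod 7 = (2085 + 521 - 20 + 5) mod 7 = 2591 mod 7 = 1 -> Tuesday (Mon=0 ... Sun=6)
Days before February (Jan): 31; February 1 index = (1 + 31) mod 7 = 4 -> Friday
First Wednesday is February 6
Wednesdays: 6, 13, 20, 27

4 Wednesdays


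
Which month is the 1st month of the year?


Month 1 of 12

January


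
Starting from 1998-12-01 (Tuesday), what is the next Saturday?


Current: Tuesday
Target: Saturday
Days ahead: 4

Next Saturday: 1998-12-05


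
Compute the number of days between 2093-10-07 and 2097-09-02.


From 2093-10-07 to 2097-09-02
2093-10-07: days before October = 31 + 28 + 31 + 30 + 31 + 30 + 31 + 31 + 30 = 273 (2093 is not a leap year); day of year = 273 + 7 = 280
2097-09-02: days before September = 31 + 28 + 31 + 30 + 31 + 30 + 31 + 31 = 243 (2097 is not a leap year); day of year = 243 + 2 = 245
Rest of 2093: 365 - 280 = 85
Full years 2094 (365), 2095 (365), 2096 (366): 1096
Total = 85 + 1096 + 245 = 1426

1426 days


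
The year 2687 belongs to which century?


Century = (year - 1) // 100 + 1
= (2687 - 1) // 100 + 1
= 2686 // 100 + 1
= 26 + 1

27th century


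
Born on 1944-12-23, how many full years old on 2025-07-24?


Birth: 1944-12-23
Reference: 2025-07-24
Year difference: 2025 - 1944 = 81
Birthday not yet reached in 2025, subtract 1

80 years old


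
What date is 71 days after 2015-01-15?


Start: 2015-01-15, add 71 days
January 2015 has 31 days: 31 - 15 = 16 days to January 31 -> 55 left
February 2015 has 28 days -> 27 left
March 2015: 27 <= 31 -> lands on March 27

Result: 2015-03-27


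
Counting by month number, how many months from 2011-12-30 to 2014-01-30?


From December 2011 to January 2014
3 years * 12 = 36 months, minus 11 months = 25

25 months


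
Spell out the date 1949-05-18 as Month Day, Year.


ISO 1949-05-18 parses as year=1949, month=05, day=18
Month 5 -> May

May 18, 1949


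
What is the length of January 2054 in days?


January 2054

31 days


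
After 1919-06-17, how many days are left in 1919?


Day of year: 168 of 365
Remaining = 365 - 168

197 days


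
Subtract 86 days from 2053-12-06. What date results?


Start: 2053-12-06, subtract 86 days
Back 6 days from December 6 reaches November 30, 2053 -> 80 left
November 2053 has 30 days -> back to October 31, 2053 -> 50 left
October 2053 has 31 days -> back to September 30, 2053 -> 19 left
September 2053: 30 - 19 = 11 -> lands on September 11

Result: 2053-09-11


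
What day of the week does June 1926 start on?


Target: June 1, 1926
Anchor: Jan 1, 1926. With p = 1926 - 1 = 1925: (p + p//4 - p//100 + p//400) mod 7 = (1925 + 481 - 19 + 4) mod 7 = 2391 mod 7 = 4 -> Friday (Mon=0 ... Sun=6)
Days before June (Jan-May): 151 days
Weekday index = (4 + 151) mod 7 = 1

Tuesday


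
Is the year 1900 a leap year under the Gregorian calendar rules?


Gregorian leap year rule: divisible by 4, but not by 100, unless also by 400.
1900 is divisible by 100 but not 400 -> not a leap year

No


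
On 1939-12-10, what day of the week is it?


Date: December 10, 1939
Anchor: Jan 1, 1939. With p = 1939 - 1 = 1938: (p + p//4 - p//100 + p//400) mod 7 = (1938 + 484 - 19 + 4) mod 7 = 2407 mod 7 = 6 -> Sunday (Mon=0 ... Sun=6)
Days before December (Jan-Nov): 334; offset = 334 + 10 - 1 = 343
Weekday index = (6 + 343) mod 7 = 6

Day of the week: Sunday


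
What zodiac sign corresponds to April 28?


Date: April 28
Conventional tropical zodiac dates: Taurus from April 20 onward; Gemini starts May 21
April 28 falls within the Taurus range

Taurus


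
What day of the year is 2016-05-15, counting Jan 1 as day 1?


Date: May 15, 2016
Days in months 1 through 4: 121
Plus 15 days in May

Day of year: 136


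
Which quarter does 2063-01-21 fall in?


Month: January (month 1)
Q1: Jan-Mar, Q2: Apr-Jun, Q3: Jul-Sep, Q4: Oct-Dec

Q1


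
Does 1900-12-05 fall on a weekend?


Anchor: Jan 1, 1900. With p = 1900 - 1 = 1899: (p + p//4 - p//100 + p//400) mod 7 = (1899 + 474 - 18 + 4) mod 7 = 2359 mod 7 = 0 -> Monday (Mon=0 ... Sun=6)
Day of year: 339; offset = 338
Weekday index = (0 + 338) mod 7 = 2 -> Wednesday
Weekend days: Saturday, Sunday

No


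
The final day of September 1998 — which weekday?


September 1998 has 30 days
Anchor: Jan 1, 1998. With p = 1998 - 1 = 1997: (p + p//4 - p//100 + p//400) mod 7 = (1997 + 499 - 19 + 4) mod 7 = 2481 mod 7 = 3 -> Thursday (Mon=0 ... Sun=6)
Days before September (Jan-Aug): 243; September 1 index = (3 + 243) mod 7 = 1 -> Tuesday
Last day offset: 30 - 1 = 29 days
Weekday index = (1 + 29) mod 7 = 2

Wednesday, September 30


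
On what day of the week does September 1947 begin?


Target: September 1, 1947
Anchor: Jan 1, 1947. With p = 1947 - 1 = 1946: (p + p//4 - p//100 + p//400) mod 7 = (1946 + 486 - 19 + 4) mod 7 = 2417 mod 7 = 2 -> Wednesday (Mon=0 ... Sun=6)
Days before September (Jan-Aug): 243 days
Weekday index = (2 + 243) mod 7 = 0

Monday


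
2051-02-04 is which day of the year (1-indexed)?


Date: February 4, 2051
Days in months 1 through 1: 31
Plus 4 days in February

Day of year: 35


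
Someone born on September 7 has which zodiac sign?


Date: September 7
Conventional tropical zodiac dates: Virgo from August 23 onward; Libra starts September 23
September 7 falls within the Virgo range

Virgo


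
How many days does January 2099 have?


January 2099

31 days


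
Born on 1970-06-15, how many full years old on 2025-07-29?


Birth: 1970-06-15
Reference: 2025-07-29
Year difference: 2025 - 1970 = 55

55 years old


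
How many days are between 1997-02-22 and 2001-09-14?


From 1997-02-22 to 2001-09-14
1997-02-22: days before February = 31; day of year = 31 + 22 = 53
2001-09-14: days before September = 31 + 28 + 31 + 30 + 31 + 30 + 31 + 31 = 243 (2001 is not a leap year); day of year = 243 + 14 = 257
Rest of 1997: 365 - 53 = 312
Full years 1998 (365), 1999 (365), 2000 (366): 1096
Total = 312 + 1096 + 257 = 1665

1665 days


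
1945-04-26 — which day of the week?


Date: April 26, 1945
Anchor: Jan 1, 1945. With p = 1945 - 1 = 1944: (p + p//4 - p//100 + p//400) mod 7 = (1944 + 486 - 19 + 4) mod 7 = 2415 mod 7 = 0 -> Monday (Mon=0 ... Sun=6)
Days before April (Jan-Mar): 90; offset = 90 + 26 - 1 = 115
Weekday index = (0 + 115) mod 7 = 3

Day of the week: Thursday


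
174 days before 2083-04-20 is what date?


Start: 2083-04-20, subtract 174 days
Back 20 days from April 20 reaches March 31, 2083 -> 154 left
March 2083 has 31 days -> back to February 28, 2083 -> 123 left
February 2083 has 28 days -> back to January 31, 2083 -> 95 left
January 2083 has 31 days -> back to December 31, 2082 -> 64 left
December 2082 has 31 days -> back to November 30, 2082 -> 33 left
November 2082 has 30 days -> back to October 31, 2082 -> 3 left
October 2082: 31 - 3 = 28 -> lands on October 28

Result: 2082-10-28
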